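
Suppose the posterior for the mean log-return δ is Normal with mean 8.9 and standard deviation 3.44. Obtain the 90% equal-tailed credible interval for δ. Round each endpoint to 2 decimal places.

The posterior is symmetric, so the 90% equal-tailed interval is δ = 8.9 ± z·3.44 with z = 1.645.
Half-width: 1.645 × 3.44 = 5.66.
8.9 − 5.66 = 3.24; 8.9 + 5.66 = 14.56.

[3.24, 14.56]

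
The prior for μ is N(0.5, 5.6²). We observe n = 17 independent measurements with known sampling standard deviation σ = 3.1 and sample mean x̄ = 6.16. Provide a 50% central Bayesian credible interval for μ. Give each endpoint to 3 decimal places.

Posterior precision = 1/5.6² + 17/3.1² = 0.0319 + 1.7690 = 1.8009, so posterior SD = 0.7452.
Posterior mean = (0.5/5.6² + 17·6.16/3.1²) / 1.8009 = 6.0598.
Interval: 6.0598 ± 0.674 × 0.7452 → [5.557, 6.562].

[5.557, 6.562]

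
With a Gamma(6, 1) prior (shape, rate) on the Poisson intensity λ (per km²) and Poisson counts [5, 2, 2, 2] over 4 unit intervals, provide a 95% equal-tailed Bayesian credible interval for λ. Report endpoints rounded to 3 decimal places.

Posterior: Gamma(6+11, 1+4) = Gamma(17, 5) (shape, rate).
Equal-tailed 95% interval: Gamma(17, 5) quantiles at 0.025 and 0.975.
Posterior mean ≈ 3.400, SD ≈ 0.825; a Normal approximation gives roughly [1.784, 5.016].
Exact: lower = 1.981; upper = 5.197.

[1.981, 5.197]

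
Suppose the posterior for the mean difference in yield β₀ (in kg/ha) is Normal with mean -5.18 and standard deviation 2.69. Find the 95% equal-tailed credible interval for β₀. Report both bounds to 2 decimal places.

The posterior is symmetric, so the 95% equal-tailed interval is β₀ = -5.18 ± z·2.69 with z = 1.960.
Half-width: 1.960 × 2.69 = 5.27.
-5.18 − 5.27 = -10.45; -5.18 + 5.27 = 0.09.

[-10.45, 0.09]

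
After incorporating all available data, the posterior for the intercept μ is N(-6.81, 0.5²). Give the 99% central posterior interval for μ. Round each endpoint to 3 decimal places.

The posterior is symmetric, so the 99% equal-tailed interval is μ = -6.81 ± z·0.5 with z = 2.576.
Half-width: 2.576 × 0.5 = 1.288.
-6.81 − 1.288 = -8.098; -6.81 + 1.288 = -5.522.

[-8.098, -5.522]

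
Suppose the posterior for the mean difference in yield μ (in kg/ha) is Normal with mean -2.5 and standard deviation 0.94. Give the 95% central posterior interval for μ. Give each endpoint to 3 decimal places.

The posterior is symmetric, so the 95% equal-tailed interval is μ = -2.5 ± z·0.94 with z = 1.960.
Half-width: 1.960 × 0.94 = 1.842.
-2.5 − 1.842 = -4.342; -2.5 + 1.842 = -0.658.

[-4.342, -0.658]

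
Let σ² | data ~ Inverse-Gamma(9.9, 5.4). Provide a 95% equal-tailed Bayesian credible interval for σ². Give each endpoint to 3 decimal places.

[0.319, 1.142]

Inverse-Gamma(9.9, 5.4) quantiles: F⁻¹(0.025) and F⁻¹(0.975).
Equivalently, 1/σ² ~ Gamma(9.9, rate = 5.4); invert its 0.975 and 0.025 quantiles.
Posterior mean ≈ 0.607, SD ≈ 0.216; a Normal approximation gives roughly [0.184, 1.030].
Exact: lower = 0.319; upper = 1.142.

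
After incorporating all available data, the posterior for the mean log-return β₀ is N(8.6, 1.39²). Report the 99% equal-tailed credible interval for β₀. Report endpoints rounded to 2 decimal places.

[5.02, 12.18]

The posterior is symmetric, so the 99% equal-tailed interval is β₀ = 8.6 ± z·1.39 with z = 2.576.
Half-width: 2.576 × 1.39 = 3.58.
8.6 − 3.58 = 5.02; 8.6 + 3.58 = 12.18.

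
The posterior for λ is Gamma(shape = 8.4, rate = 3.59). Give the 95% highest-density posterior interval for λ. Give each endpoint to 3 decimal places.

The posterior is unimodal and skewed, so the HPD interval has equal density at both endpoints and is the shortest 95% interval.
Solving f(0.900) = f(3.948) with F(3.948) − F(0.900) = 0.95 gives [0.900, 3.948].
For comparison, the equal-tailed interval is [1.035, 4.168]; the HPD is narrower and shifted toward the mode.

[0.900, 3.948]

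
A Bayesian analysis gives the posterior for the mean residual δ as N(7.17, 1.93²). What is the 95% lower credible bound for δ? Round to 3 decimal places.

3.995

Need L with P(δ ≥ L) = 0.95: L = 7.17 − z_{0.05}·1.93.
z = 1.645; L = 7.17 − 1.645 × 1.93 = 3.995.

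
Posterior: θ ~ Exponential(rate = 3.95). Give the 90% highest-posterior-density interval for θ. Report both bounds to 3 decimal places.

[0.000, 0.583]

The exponential density is strictly decreasing on [0, ∞), so the HPD interval is anchored at 0: [0, q] with P(θ ≤ q) = 0.90.
q = −ln(1 − 0.90) / 3.95 = 2.3026 / 3.95 = 0.583.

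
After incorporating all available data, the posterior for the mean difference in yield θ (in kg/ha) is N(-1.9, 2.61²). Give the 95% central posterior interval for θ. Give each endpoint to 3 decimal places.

[-7.016, 3.216]

The posterior is symmetric, so the 95% equal-tailed interval is θ = -1.9 ± z·2.61 with z = 1.960.
Half-width: 1.960 × 2.61 = 5.116.
-1.9 − 5.116 = -7.016; -1.9 + 5.116 = 3.216.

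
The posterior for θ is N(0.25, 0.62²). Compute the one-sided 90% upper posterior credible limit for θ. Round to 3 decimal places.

1.045

Need U with P(θ ≤ U) = 0.90: U = 0.25 + z_{0.1}·0.62.
z = 1.282; U = 0.25 + 1.282 × 0.62 = 1.045.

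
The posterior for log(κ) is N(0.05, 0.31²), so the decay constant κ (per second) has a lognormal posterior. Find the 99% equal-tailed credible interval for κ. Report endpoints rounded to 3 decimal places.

On the log scale the 99% interval is 0.05 ± 2.576 × 0.31 = [-0.7485, 0.8485].
Exponentiate: [e^-0.7485, e^0.8485] = [0.473, 2.336].

[0.473, 2.336]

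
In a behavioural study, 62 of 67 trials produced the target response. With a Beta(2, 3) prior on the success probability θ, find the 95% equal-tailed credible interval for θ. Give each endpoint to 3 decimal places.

[0.807, 0.950]

Posterior: Beta(2+62, 3+5) = Beta(64, 8).
Equal-tailed 95% interval: the 0.025 and 0.975 quantiles of Beta(64, 8).
Posterior mean ≈ 0.889, SD ≈ 0.037; a Normal approximation gives roughly [0.817, 0.961].
Exact: F⁻¹(0.025) = 0.807; F⁻¹(0.975) = 0.950.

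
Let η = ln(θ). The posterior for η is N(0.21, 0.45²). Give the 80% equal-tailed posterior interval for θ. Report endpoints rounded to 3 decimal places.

On the log scale the 80% interval is 0.21 ± 1.282 × 0.45 = [-0.3667, 0.7867].
Exponentiate: [e^-0.3667, e^0.7867] = [0.693, 2.196].

[0.693, 2.196]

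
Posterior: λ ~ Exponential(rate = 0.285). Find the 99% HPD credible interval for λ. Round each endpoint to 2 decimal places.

[0.00, 16.16]

The exponential density is strictly decreasing on [0, ∞), so the HPD interval is anchored at 0: [0, q] with P(λ ≤ q) = 0.99.
q = −ln(1 − 0.99) / 0.285 = 4.6052 / 0.285 = 16.16.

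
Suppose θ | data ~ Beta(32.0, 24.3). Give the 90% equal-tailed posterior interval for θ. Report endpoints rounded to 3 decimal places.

Posterior: Beta(32.0, 24.3).
Equal-tailed 90% interval: the 0.05 and 0.95 quantiles of Beta(32.0, 24.3).
Posterior mean ≈ 0.568, SD ≈ 0.065; a Normal approximation gives roughly [0.461, 0.676].
Exact: F⁻¹(0.05) = 0.459; F⁻¹(0.95) = 0.675.

[0.459, 0.675]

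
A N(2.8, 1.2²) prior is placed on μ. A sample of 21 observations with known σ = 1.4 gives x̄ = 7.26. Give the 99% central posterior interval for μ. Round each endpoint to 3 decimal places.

[6.226, 7.751]

Posterior precision = 1/1.2² + 21/1.4² = 0.6944 + 10.7143 = 11.4087, so posterior SD = 0.2961.
Posterior mean = (2.8/1.2² + 21·7.26/1.4²) / 11.4087 = 6.9885.
Interval: 6.9885 ± 2.576 × 0.2961 → [6.226, 7.751].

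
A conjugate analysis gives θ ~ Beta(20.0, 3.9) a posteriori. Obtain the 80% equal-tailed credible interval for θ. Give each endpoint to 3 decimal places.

Posterior: Beta(20.0, 3.9).
Equal-tailed 80% interval: the 0.1 and 0.9 quantiles of Beta(20.0, 3.9).
Posterior mean ≈ 0.837, SD ≈ 0.074; a Normal approximation gives roughly [0.742, 0.932].
Exact: F⁻¹(0.1) = 0.736; F⁻¹(0.9) = 0.925.

[0.736, 0.925]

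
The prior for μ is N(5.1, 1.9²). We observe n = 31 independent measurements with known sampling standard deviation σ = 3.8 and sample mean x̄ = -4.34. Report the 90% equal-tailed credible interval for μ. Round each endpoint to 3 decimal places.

[-4.318, -2.205]

Posterior precision = 1/1.9² + 31/3.8² = 0.2770 + 2.1468 = 2.4238, so posterior SD = 0.6423.
Posterior mean = (5.1/1.9² + 31·-4.34/3.8²) / 2.4238 = -3.2611.
Interval: -3.2611 ± 1.645 × 0.6423 → [-4.318, -2.205].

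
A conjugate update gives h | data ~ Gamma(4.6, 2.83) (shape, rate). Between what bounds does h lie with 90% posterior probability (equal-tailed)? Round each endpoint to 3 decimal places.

Posterior: Gamma(shape 4.6, rate 2.83).
Equal-tailed 90% interval: Gamma(4.6, 2.83) quantiles at 0.05 and 0.95.
Posterior mean ≈ 1.625, SD ≈ 0.758; a Normal approximation gives roughly [0.379, 2.872].
Exact: lower = 0.609; upper = 3.039.

[0.609, 3.039]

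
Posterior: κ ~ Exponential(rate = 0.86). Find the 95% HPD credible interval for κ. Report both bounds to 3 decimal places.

The exponential density is strictly decreasing on [0, ∞), so the HPD interval is anchored at 0: [0, q] with P(κ ≤ q) = 0.95.
q = −ln(1 − 0.95) / 0.86 = 2.9957 / 0.86 = 3.483.

[0.000, 3.483]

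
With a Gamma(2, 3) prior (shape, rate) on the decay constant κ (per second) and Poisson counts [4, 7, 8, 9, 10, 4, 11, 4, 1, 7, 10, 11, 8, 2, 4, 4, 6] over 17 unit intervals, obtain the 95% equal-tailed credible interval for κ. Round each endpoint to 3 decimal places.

[4.611, 6.684]

Posterior: Gamma(2+110, 3+17) = Gamma(112, 20) (shape, rate).
Equal-tailed 95% interval: Gamma(112, 20) quantiles at 0.025 and 0.975.
Posterior mean ≈ 5.600, SD ≈ 0.529; a Normal approximation gives roughly [4.563, 6.637].
Exact: lower = 4.611; upper = 6.684.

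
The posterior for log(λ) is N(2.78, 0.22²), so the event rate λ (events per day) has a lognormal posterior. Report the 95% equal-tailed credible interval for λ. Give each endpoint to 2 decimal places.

On the log scale the 95% interval is 2.78 ± 1.960 × 0.22 = [2.3488, 3.2112].
Exponentiate: [e^2.3488, e^3.2112] = [10.47, 24.81].

[10.47, 24.81]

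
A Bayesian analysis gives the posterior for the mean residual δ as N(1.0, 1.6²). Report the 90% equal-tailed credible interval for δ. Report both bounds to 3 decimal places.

The posterior is symmetric, so the 90% equal-tailed interval is δ = 1.0 ± z·1.6 with z = 1.645.
Half-width: 1.645 × 1.6 = 2.632.
1.0 − 2.632 = -1.632; 1.0 + 2.632 = 3.632.

[-1.632, 3.632]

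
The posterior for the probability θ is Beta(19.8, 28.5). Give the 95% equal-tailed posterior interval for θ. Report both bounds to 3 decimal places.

[0.277, 0.550]

Posterior: Beta(19.8, 28.5).
Equal-tailed 95% interval: the 0.025 and 0.975 quantiles of Beta(19.8, 28.5).
Posterior mean ≈ 0.410, SD ≈ 0.070; a Normal approximation gives roughly [0.273, 0.547].
Exact: F⁻¹(0.025) = 0.277; F⁻¹(0.975) = 0.550.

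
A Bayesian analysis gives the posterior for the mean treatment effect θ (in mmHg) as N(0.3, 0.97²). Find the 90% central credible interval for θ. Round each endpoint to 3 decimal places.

[-1.296, 1.896]

The posterior is symmetric, so the 90% equal-tailed interval is θ = 0.3 ± z·0.97 with z = 1.645.
Half-width: 1.645 × 0.97 = 1.596.
0.3 − 1.596 = -1.296; 0.3 + 1.596 = 1.896.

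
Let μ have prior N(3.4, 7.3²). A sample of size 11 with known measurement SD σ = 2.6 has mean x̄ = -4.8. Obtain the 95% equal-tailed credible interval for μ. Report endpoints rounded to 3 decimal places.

[-6.234, -3.179]

Posterior precision = 1/7.3² + 11/2.6² = 0.0188 + 1.6272 = 1.6460, so posterior SD = 0.7794.
Posterior mean = (3.4/7.3² + 11·-4.8/2.6²) / 1.6460 = -4.7065.
Interval: -4.7065 ± 1.960 × 0.7794 → [-6.234, -3.179].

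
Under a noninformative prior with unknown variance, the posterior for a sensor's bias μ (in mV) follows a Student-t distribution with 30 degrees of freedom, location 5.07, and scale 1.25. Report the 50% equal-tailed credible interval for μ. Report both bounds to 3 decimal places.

[4.217, 5.923]

The t_30 distribution is symmetric; the 50% interval is 5.07 ± t·1.25 with t_{0.75,30} = 0.683.
Half-width: 0.683 × 1.25 = 0.853.
5.07 − 0.853 = 4.217; 5.07 + 0.853 = 5.923.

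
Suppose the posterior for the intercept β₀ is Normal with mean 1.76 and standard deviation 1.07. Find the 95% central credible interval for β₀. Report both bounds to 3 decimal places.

The posterior is symmetric, so the 95% equal-tailed interval is β₀ = 1.76 ± z·1.07 with z = 1.960.
Half-width: 1.960 × 1.07 = 2.097.
1.76 − 2.097 = -0.337; 1.76 + 2.097 = 3.857.

[-0.337, 3.857]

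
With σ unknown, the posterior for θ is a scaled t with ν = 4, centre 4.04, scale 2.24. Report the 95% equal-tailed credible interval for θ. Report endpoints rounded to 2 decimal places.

The t_4 distribution is symmetric; the 95% interval is 4.04 ± t·2.24 with t_{0.975,4} = 2.776.
Half-width: 2.776 × 2.24 = 6.22.
4.04 − 6.22 = -2.18; 4.04 + 6.22 = 10.26.

[-2.18, 10.26]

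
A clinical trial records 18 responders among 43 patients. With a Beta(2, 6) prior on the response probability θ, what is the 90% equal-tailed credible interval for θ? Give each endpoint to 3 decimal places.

Posterior: Beta(2+18, 6+25) = Beta(20, 31).
Equal-tailed 90% interval: the 0.05 and 0.95 quantiles of Beta(20, 31).
Posterior mean ≈ 0.392, SD ≈ 0.068; a Normal approximation gives roughly [0.281, 0.504].
Exact: F⁻¹(0.05) = 0.283; F⁻¹(0.95) = 0.506.

[0.283, 0.506]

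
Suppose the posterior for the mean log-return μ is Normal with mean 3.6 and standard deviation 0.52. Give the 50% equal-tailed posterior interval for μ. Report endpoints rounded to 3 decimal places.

[3.249, 3.951]

The posterior is symmetric, so the 50% equal-tailed interval is μ = 3.6 ± z·0.52 with z = 0.674.
Half-width: 0.674 × 0.52 = 0.351.
3.6 − 0.351 = 3.249; 3.6 + 0.351 = 3.951.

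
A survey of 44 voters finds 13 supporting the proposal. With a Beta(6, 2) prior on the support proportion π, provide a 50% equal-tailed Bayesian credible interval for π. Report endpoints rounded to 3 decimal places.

Posterior: Beta(6+13, 2+31) = Beta(19, 33).
Equal-tailed 50% interval: the 0.25 and 0.75 quantiles of Beta(19, 33).
Posterior mean ≈ 0.365, SD ≈ 0.066; a Normal approximation gives roughly [0.321, 0.410].
Exact: F⁻¹(0.25) = 0.319; F⁻¹(0.75) = 0.410.

[0.319, 0.410]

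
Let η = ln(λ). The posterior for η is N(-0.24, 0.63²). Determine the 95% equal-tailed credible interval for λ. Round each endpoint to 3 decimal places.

On the log scale the 95% interval is -0.24 ± 1.960 × 0.63 = [-1.4748, 0.9948].
Exponentiate: [e^-1.4748, e^0.9948] = [0.229, 2.704].

[0.229, 2.704]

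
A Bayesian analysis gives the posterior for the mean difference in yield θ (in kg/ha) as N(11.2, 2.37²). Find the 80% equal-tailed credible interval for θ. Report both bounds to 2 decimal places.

The posterior is symmetric, so the 80% equal-tailed interval is θ = 11.2 ± z·2.37 with z = 1.282.
Half-width: 1.282 × 2.37 = 3.04.
11.2 − 3.04 = 8.16; 11.2 + 3.04 = 14.24.

[8.16, 14.24]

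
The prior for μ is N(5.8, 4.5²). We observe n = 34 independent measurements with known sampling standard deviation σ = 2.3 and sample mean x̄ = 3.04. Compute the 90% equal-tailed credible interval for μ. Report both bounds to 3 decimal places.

Posterior precision = 1/4.5² + 34/2.3² = 0.0494 + 6.4272 = 6.4766, so posterior SD = 0.3929.
Posterior mean = (5.8/4.5² + 34·3.04/2.3²) / 6.4766 = 3.0610.
Interval: 3.0610 ± 1.645 × 0.3929 → [2.415, 3.707].

[2.415, 3.707]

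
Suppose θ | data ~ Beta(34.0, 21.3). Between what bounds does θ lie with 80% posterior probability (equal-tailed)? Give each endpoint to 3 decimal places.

Posterior: Beta(34.0, 21.3).
Equal-tailed 80% interval: the 0.1 and 0.9 quantiles of Beta(34.0, 21.3).
Posterior mean ≈ 0.615, SD ≈ 0.065; a Normal approximation gives roughly [0.532, 0.698].
Exact: F⁻¹(0.1) = 0.530; F⁻¹(0.9) = 0.697.

[0.530, 0.697]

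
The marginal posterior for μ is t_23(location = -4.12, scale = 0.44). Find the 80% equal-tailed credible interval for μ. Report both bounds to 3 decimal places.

[-4.701, -3.539]

The t_23 distribution is symmetric; the 80% interval is -4.12 ± t·0.44 with t_{0.9,23} = 1.319.
Half-width: 1.319 × 0.44 = 0.581.
-4.12 − 0.581 = -4.701; -4.12 + 0.581 = -3.539.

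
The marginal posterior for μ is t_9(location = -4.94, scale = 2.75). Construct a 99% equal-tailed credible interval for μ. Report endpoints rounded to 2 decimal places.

[-13.88, 4.00]

The t_9 distribution is symmetric; the 99% interval is -4.94 ± t·2.75 with t_{0.995,9} = 3.250.
Half-width: 3.250 × 2.75 = 8.94.
-4.94 − 8.94 = -13.88; -4.94 + 8.94 = 4.00.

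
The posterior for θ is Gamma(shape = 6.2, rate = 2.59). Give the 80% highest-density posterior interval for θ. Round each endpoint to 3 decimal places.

The posterior is unimodal and skewed, so the HPD interval has equal density at both endpoints and is the shortest 80% interval.
Solving f(1.068) = f(3.382) with F(3.382) − F(1.068) = 0.80 gives [1.068, 3.382].
For comparison, the equal-tailed interval is [1.274, 3.679]; the HPD is narrower and shifted toward the mode.

[1.068, 3.382]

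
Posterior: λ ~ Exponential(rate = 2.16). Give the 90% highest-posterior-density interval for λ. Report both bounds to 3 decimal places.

[0.000, 1.066]

The exponential density is strictly decreasing on [0, ∞), so the HPD interval is anchored at 0: [0, q] with P(λ ≤ q) = 0.90.
q = −ln(1 − 0.90) / 2.16 = 2.3026 / 2.16 = 1.066.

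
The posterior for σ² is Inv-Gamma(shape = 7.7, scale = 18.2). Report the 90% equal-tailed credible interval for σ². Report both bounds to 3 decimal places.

[1.426, 4.828]

Inverse-Gamma(7.7, 18.2) quantiles: F⁻¹(0.05) and F⁻¹(0.95).
Equivalently, 1/σ² ~ Gamma(7.7, rate = 18.2); invert its 0.95 and 0.05 quantiles.
Posterior mean ≈ 2.716, SD ≈ 1.138; a Normal approximation gives roughly [0.845, 4.588].
Exact: lower = 1.426; upper = 4.828.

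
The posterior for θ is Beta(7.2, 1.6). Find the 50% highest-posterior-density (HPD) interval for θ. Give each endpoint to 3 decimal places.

[0.821, 0.967]

The posterior is unimodal and skewed, so the HPD interval has equal density at both endpoints and is the shortest 50% interval.
Solving f(0.821) = f(0.967) with F(0.967) − F(0.821) = 0.50 gives [0.821, 0.967].
For comparison, the equal-tailed interval is [0.747, 0.914]; the HPD is narrower and shifted toward the mode.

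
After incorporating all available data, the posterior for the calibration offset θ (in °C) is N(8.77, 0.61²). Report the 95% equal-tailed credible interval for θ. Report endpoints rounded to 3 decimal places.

[7.574, 9.966]

The posterior is symmetric, so the 95% equal-tailed interval is θ = 8.77 ± z·0.61 with z = 1.960.
Half-width: 1.960 × 0.61 = 1.196.
8.77 − 1.196 = 7.574; 8.77 + 1.196 = 9.966.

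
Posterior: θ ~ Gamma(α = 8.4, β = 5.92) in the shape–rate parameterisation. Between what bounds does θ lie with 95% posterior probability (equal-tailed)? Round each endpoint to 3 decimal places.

[0.628, 2.527]

Posterior: Gamma(shape 8.4, rate 5.92).
Equal-tailed 95% interval: Gamma(8.4, 5.92) quantiles at 0.025 and 0.975.
Posterior mean ≈ 1.419, SD ≈ 0.490; a Normal approximation gives roughly [0.459, 2.378].
Exact: lower = 0.628; upper = 2.527.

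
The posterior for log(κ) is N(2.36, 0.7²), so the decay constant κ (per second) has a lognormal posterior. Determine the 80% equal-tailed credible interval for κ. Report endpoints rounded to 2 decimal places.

[4.32, 25.97]

On the log scale the 80% interval is 2.36 ± 1.282 × 0.7 = [1.4629, 3.2571].
Exponentiate: [e^1.4629, e^3.2571] = [4.32, 25.97].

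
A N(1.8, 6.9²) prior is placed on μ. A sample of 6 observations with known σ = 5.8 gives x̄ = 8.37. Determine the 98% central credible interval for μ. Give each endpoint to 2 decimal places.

Posterior precision = 1/6.9² + 6/5.8² = 0.0210 + 0.1784 = 0.1994, so posterior SD = 2.2396.
Posterior mean = (1.8/6.9² + 6·8.37/5.8²) / 0.1994 = 7.6778.
Interval: 7.6778 ± 2.326 × 2.2396 → [2.47, 12.89].

[2.47, 12.89]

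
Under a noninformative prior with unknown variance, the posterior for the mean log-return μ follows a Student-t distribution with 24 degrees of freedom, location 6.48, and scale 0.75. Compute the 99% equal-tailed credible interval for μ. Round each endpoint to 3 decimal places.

[4.382, 8.578]

The t_24 distribution is symmetric; the 99% interval is 6.48 ± t·0.75 with t_{0.995,24} = 2.797.
Half-width: 2.797 × 0.75 = 2.098.
6.48 − 2.098 = 4.382; 6.48 + 2.098 = 8.578.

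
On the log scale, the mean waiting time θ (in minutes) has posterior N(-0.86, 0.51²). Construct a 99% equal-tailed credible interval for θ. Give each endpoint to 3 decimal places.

[0.114, 1.574]

On the log scale the 99% interval is -0.86 ± 2.576 × 0.51 = [-2.1737, 0.4537].
Exponentiate: [e^-2.1737, e^0.4537] = [0.114, 1.574].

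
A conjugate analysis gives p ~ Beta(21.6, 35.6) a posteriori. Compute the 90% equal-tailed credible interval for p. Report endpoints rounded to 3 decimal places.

Posterior: Beta(21.6, 35.6).
Equal-tailed 90% interval: the 0.05 and 0.95 quantiles of Beta(21.6, 35.6).
Posterior mean ≈ 0.378, SD ≈ 0.064; a Normal approximation gives roughly [0.273, 0.482].
Exact: F⁻¹(0.05) = 0.275; F⁻¹(0.95) = 0.485.

[0.275, 0.485]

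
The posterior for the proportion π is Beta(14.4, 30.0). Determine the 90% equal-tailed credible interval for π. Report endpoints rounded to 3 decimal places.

[0.215, 0.443]

Posterior: Beta(14.4, 30.0).
Equal-tailed 90% interval: the 0.05 and 0.95 quantiles of Beta(14.4, 30.0).
Posterior mean ≈ 0.324, SD ≈ 0.069; a Normal approximation gives roughly [0.210, 0.439].
Exact: F⁻¹(0.05) = 0.215; F⁻¹(0.95) = 0.443.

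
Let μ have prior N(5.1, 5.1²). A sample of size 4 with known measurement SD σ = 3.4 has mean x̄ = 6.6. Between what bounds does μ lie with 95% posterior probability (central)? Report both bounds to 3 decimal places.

Posterior precision = 1/5.1² + 4/3.4² = 0.0384 + 0.3460 = 0.3845, so posterior SD = 1.6128.
Posterior mean = (5.1/5.1² + 4·6.6/3.4²) / 0.3845 = 6.4500.
Interval: 6.4500 ± 1.960 × 1.6128 → [3.289, 9.611].

[3.289, 9.611]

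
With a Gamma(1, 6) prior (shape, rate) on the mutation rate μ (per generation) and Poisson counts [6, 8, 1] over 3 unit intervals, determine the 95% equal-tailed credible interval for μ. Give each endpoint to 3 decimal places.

Posterior: Gamma(1+15, 6+3) = Gamma(16, 9) (shape, rate).
Equal-tailed 95% interval: Gamma(16, 9) quantiles at 0.025 and 0.975.
Posterior mean ≈ 1.778, SD ≈ 0.444; a Normal approximation gives roughly [0.907, 2.649].
Exact: lower = 1.016; upper = 2.749.

[1.016, 2.749]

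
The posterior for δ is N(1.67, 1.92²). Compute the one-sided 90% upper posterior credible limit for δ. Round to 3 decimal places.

4.131

Need U with P(δ ≤ U) = 0.90: U = 1.67 + z_{0.1}·1.92.
z = 1.282; U = 1.67 + 1.282 × 1.92 = 4.131.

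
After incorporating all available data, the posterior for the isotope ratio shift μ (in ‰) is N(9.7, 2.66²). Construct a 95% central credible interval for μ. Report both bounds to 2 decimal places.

[4.49, 14.91]

The posterior is symmetric, so the 95% equal-tailed interval is μ = 9.7 ± z·2.66 with z = 1.960.
Half-width: 1.960 × 2.66 = 5.21.
9.7 − 5.21 = 4.49; 9.7 + 5.21 = 14.91.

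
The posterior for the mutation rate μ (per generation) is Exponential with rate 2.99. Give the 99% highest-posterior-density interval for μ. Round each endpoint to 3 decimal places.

The exponential density is strictly decreasing on [0, ∞), so the HPD interval is anchored at 0: [0, q] with P(μ ≤ q) = 0.99.
q = −ln(1 − 0.99) / 2.99 = 4.6052 / 2.99 = 1.540.

[0.000, 1.540]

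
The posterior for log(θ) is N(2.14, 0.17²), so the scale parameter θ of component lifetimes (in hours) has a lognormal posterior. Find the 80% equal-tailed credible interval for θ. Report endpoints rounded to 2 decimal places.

[6.84, 10.57]

On the log scale the 80% interval is 2.14 ± 1.282 × 0.17 = [1.9221, 2.3579].
Exponentiate: [e^1.9221, e^2.3579] = [6.84, 10.57].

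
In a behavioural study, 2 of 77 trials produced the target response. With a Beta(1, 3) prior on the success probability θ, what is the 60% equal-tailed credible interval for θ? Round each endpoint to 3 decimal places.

[0.019, 0.053]

Posterior: Beta(1+2, 3+75) = Beta(3, 78).
Equal-tailed 60% interval: the 0.2 and 0.8 quantiles of Beta(3, 78).
Posterior mean ≈ 0.037, SD ≈ 0.021; a Normal approximation gives roughly [0.019, 0.055].
Exact: F⁻¹(0.2) = 0.019; F⁻¹(0.8) = 0.053.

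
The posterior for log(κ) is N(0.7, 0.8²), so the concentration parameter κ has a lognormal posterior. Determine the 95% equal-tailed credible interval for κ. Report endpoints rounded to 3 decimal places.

On the log scale the 95% interval is 0.7 ± 1.960 × 0.8 = [-0.8680, 2.2680].
Exponentiate: [e^-0.8680, e^2.2680] = [0.420, 9.660].

[0.420, 9.660]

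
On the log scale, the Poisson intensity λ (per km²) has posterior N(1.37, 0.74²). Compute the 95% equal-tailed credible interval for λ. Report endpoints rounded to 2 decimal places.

[0.92, 16.78]

On the log scale the 95% interval is 1.37 ± 1.960 × 0.74 = [-0.0804, 2.8204].
Exponentiate: [e^-0.0804, e^2.8204] = [0.92, 16.78].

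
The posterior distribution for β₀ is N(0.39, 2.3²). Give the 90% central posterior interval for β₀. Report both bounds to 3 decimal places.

[-3.393, 4.173]

The posterior is symmetric, so the 90% equal-tailed interval is β₀ = 0.39 ± z·2.3 with z = 1.645.
Half-width: 1.645 × 2.3 = 3.783.
0.39 − 3.783 = -3.393; 0.39 + 3.783 = 4.173.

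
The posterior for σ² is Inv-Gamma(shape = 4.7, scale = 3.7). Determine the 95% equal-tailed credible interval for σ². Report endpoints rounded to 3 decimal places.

Inverse-Gamma(4.7, 3.7) quantiles: F⁻¹(0.025) and F⁻¹(0.975).
Equivalently, 1/σ² ~ Gamma(4.7, rate = 3.7); invert its 0.975 and 0.025 quantiles.
Posterior mean ≈ 1.000, SD ≈ 0.609; a Normal approximation gives roughly [-0.193, 2.193].
Exact: lower = 0.377; upper = 2.538.

[0.377, 2.538]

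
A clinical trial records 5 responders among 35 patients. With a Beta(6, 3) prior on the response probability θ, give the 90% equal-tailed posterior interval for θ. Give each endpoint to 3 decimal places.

[0.151, 0.362]

Posterior: Beta(6+5, 3+30) = Beta(11, 33).
Equal-tailed 90% interval: the 0.05 and 0.95 quantiles of Beta(11, 33).
Posterior mean ≈ 0.250, SD ≈ 0.065; a Normal approximation gives roughly [0.144, 0.356].
Exact: F⁻¹(0.05) = 0.151; F⁻¹(0.95) = 0.362.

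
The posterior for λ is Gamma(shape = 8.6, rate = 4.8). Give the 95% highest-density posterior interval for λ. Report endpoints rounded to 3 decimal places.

[0.700, 3.009]

The posterior is unimodal and skewed, so the HPD interval has equal density at both endpoints and is the shortest 95% interval.
Solving f(0.700) = f(3.009) with F(3.009) − F(0.700) = 0.95 gives [0.700, 3.009].
For comparison, the equal-tailed interval is [0.802, 3.173]; the HPD is narrower and shifted toward the mode.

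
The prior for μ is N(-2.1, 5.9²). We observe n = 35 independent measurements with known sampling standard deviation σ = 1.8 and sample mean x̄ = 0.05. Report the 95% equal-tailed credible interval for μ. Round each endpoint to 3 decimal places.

[-0.551, 0.640]

Posterior precision = 1/5.9² + 35/1.8² = 0.0287 + 10.8025 = 10.8312, so posterior SD = 0.3039.
Posterior mean = (-2.1/5.9² + 35·0.05/1.8²) / 10.8312 = 0.0443.
Interval: 0.0443 ± 1.960 × 0.3039 → [-0.551, 0.640].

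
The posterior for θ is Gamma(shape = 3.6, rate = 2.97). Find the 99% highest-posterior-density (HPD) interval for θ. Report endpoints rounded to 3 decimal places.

The posterior is unimodal and skewed, so the HPD interval has equal density at both endpoints and is the shortest 99% interval.
Solving f(0.093) = f(3.192) with F(3.192) − F(0.093) = 0.99 gives [0.093, 3.192].
For comparison, the equal-tailed interval is [0.178, 3.471]; the HPD is narrower and shifted toward the mode.

[0.093, 3.192]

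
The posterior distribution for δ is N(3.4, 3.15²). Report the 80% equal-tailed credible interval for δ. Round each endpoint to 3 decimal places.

The posterior is symmetric, so the 80% equal-tailed interval is δ = 3.4 ± z·3.15 with z = 1.282.
Half-width: 1.282 × 3.15 = 4.037.
3.4 − 4.037 = -0.637; 3.4 + 4.037 = 7.437.

[-0.637, 7.437]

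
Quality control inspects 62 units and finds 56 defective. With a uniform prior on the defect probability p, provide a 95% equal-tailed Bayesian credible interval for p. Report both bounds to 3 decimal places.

Posterior: Beta(1+56, 1+6) = Beta(57, 7).
Equal-tailed 95% interval: the 0.025 and 0.975 quantiles of Beta(57, 7).
Posterior mean ≈ 0.891, SD ≈ 0.039; a Normal approximation gives roughly [0.815, 0.966].
Exact: F⁻¹(0.025) = 0.804; F⁻¹(0.975) = 0.954.

[0.804, 0.954]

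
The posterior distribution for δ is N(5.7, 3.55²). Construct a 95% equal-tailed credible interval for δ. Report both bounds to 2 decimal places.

[-1.26, 12.66]

The posterior is symmetric, so the 95% equal-tailed interval is δ = 5.7 ± z·3.55 with z = 1.960.
Half-width: 1.960 × 3.55 = 6.96.
5.7 − 6.96 = -1.26; 5.7 + 6.96 = 12.66.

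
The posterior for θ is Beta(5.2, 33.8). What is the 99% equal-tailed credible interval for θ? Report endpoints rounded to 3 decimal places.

[0.032, 0.303]

Posterior: Beta(5.2, 33.8).
Equal-tailed 99% interval: the 0.005 and 0.995 quantiles of Beta(5.2, 33.8).
Posterior mean ≈ 0.133, SD ≈ 0.054; a Normal approximation gives roughly [-0.005, 0.272].
Exact: F⁻¹(0.005) = 0.032; F⁻¹(0.995) = 0.303.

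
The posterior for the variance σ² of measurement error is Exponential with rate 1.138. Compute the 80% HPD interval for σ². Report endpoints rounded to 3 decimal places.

[0.000, 1.414]

The exponential density is strictly decreasing on [0, ∞), so the HPD interval is anchored at 0: [0, q] with P(σ² ≤ q) = 0.80.
q = −ln(1 − 0.80) / 1.138 = 1.6094 / 1.138 = 1.414.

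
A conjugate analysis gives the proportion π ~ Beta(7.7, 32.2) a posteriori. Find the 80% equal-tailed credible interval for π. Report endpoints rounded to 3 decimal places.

Posterior: Beta(7.7, 32.2).
Equal-tailed 80% interval: the 0.1 and 0.9 quantiles of Beta(7.7, 32.2).
Posterior mean ≈ 0.193, SD ≈ 0.062; a Normal approximation gives roughly [0.114, 0.272].
Exact: F⁻¹(0.1) = 0.117; F⁻¹(0.9) = 0.275.

[0.117, 0.275]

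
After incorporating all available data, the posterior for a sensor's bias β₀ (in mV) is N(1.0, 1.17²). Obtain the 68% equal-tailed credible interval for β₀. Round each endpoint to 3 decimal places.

[-0.164, 2.164]

The posterior is symmetric, so the 68% equal-tailed interval is β₀ = 1.0 ± z·1.17 with z = 0.994.
Half-width: 0.994 × 1.17 = 1.164.
1.0 − 1.164 = -0.164; 1.0 + 1.164 = 2.164.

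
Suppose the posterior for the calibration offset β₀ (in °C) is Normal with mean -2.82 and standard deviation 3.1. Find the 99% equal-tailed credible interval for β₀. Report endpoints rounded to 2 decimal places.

The posterior is symmetric, so the 99% equal-tailed interval is β₀ = -2.82 ± z·3.1 with z = 2.576.
Half-width: 2.576 × 3.1 = 7.99.
-2.82 − 7.99 = -10.81; -2.82 + 7.99 = 5.17.

[-10.81, 5.17]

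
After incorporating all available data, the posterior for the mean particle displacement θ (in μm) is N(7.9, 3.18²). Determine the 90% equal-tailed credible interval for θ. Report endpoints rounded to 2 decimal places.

[2.67, 13.13]

The posterior is symmetric, so the 90% equal-tailed interval is θ = 7.9 ± z·3.18 with z = 1.645.
Half-width: 1.645 × 3.18 = 5.23.
7.9 − 5.23 = 2.67; 7.9 + 5.23 = 13.13.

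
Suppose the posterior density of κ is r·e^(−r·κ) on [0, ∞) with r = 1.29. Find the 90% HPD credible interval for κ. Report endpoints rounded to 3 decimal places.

The exponential density is strictly decreasing on [0, ∞), so the HPD interval is anchored at 0: [0, q] with P(κ ≤ q) = 0.90.
q = −ln(1 − 0.90) / 1.29 = 2.3026 / 1.29 = 1.785.

[0.000, 1.785]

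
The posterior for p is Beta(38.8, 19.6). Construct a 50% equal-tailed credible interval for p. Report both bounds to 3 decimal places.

[0.624, 0.707]

Posterior: Beta(38.8, 19.6).
Equal-tailed 50% interval: the 0.25 and 0.75 quantiles of Beta(38.8, 19.6).
Posterior mean ≈ 0.664, SD ≈ 0.061; a Normal approximation gives roughly [0.623, 0.706].
Exact: F⁻¹(0.25) = 0.624; F⁻¹(0.75) = 0.707.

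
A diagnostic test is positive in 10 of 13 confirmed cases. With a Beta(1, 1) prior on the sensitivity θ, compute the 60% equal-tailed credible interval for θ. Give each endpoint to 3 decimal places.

Posterior: Beta(1+10, 1+3) = Beta(11, 4).
Equal-tailed 60% interval: the 0.2 and 0.8 quantiles of Beta(11, 4).
Posterior mean ≈ 0.733, SD ≈ 0.111; a Normal approximation gives roughly [0.640, 0.826].
Exact: F⁻¹(0.2) = 0.641; F⁻¹(0.8) = 0.831.

[0.641, 0.831]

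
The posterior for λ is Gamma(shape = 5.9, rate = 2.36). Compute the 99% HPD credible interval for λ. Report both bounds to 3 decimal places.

[0.478, 5.582]

The posterior is unimodal and skewed, so the HPD interval has equal density at both endpoints and is the shortest 99% interval.
Solving f(0.478) = f(5.582) with F(5.582) − F(0.478) = 0.99 gives [0.478, 5.582].
For comparison, the equal-tailed interval is [0.631, 5.931]; the HPD is narrower and shifted toward the mode.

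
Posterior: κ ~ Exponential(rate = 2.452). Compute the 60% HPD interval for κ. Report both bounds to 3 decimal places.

[0.000, 0.374]

The exponential density is strictly decreasing on [0, ∞), so the HPD interval is anchored at 0: [0, q] with P(κ ≤ q) = 0.60.
q = −ln(1 − 0.60) / 2.452 = 0.9163 / 2.452 = 0.374.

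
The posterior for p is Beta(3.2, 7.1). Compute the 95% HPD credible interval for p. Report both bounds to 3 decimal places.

The posterior is unimodal and skewed, so the HPD interval has equal density at both endpoints and is the shortest 95% interval.
Solving f(0.064) = f(0.578) with F(0.578) − F(0.064) = 0.95 gives [0.064, 0.578].
For comparison, the equal-tailed interval is [0.083, 0.607]; the HPD is narrower and shifted toward the mode.

[0.064, 0.578]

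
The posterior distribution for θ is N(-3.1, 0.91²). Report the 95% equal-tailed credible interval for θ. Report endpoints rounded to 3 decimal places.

The posterior is symmetric, so the 95% equal-tailed interval is θ = -3.1 ± z·0.91 with z = 1.960.
Half-width: 1.960 × 0.91 = 1.784.
-3.1 − 1.784 = -4.884; -3.1 + 1.784 = -1.316.

[-4.884, -1.316]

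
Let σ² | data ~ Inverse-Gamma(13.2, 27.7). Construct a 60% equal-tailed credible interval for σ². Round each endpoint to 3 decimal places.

Inverse-Gamma(13.2, 27.7) quantiles: F⁻¹(0.2) and F⁻¹(0.8).
Equivalently, 1/σ² ~ Gamma(13.2, rate = 27.7); invert its 0.8 and 0.2 quantiles.
Posterior mean ≈ 2.270, SD ≈ 0.678; a Normal approximation gives roughly [1.700, 2.841].
Exact: lower = 1.718; upper = 2.746.

[1.718, 2.746]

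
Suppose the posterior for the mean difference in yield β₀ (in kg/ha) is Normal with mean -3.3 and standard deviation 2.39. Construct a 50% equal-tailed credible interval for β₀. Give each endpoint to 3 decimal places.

The posterior is symmetric, so the 50% equal-tailed interval is β₀ = -3.3 ± z·2.39 with z = 0.674.
Half-width: 0.674 × 2.39 = 1.612.
-3.3 − 1.612 = -4.912; -3.3 + 1.612 = -1.688.

[-4.912, -1.688]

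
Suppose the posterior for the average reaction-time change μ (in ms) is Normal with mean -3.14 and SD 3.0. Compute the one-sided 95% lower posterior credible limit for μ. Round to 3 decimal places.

-8.075

Need L with P(μ ≥ L) = 0.95: L = -3.14 − z_{0.05}·3.0.
z = 1.645; L = -3.14 − 1.645 × 3.0 = -8.075.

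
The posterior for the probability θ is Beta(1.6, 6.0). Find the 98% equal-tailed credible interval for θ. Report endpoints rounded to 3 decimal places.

Posterior: Beta(1.6, 6.0).
Equal-tailed 98% interval: the 0.01 and 0.99 quantiles of Beta(1.6, 6.0).
Posterior mean ≈ 0.211, SD ≈ 0.139; a Normal approximation gives roughly [-0.113, 0.534].
Exact: F⁻¹(0.01) = 0.011; F⁻¹(0.99) = 0.608.

[0.011, 0.608]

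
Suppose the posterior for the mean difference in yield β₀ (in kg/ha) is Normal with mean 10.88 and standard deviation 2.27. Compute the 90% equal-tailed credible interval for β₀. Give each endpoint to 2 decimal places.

The posterior is symmetric, so the 90% equal-tailed interval is β₀ = 10.88 ± z·2.27 with z = 1.645.
Half-width: 1.645 × 2.27 = 3.73.
10.88 − 3.73 = 7.15; 10.88 + 3.73 = 14.61.

[7.15, 14.61]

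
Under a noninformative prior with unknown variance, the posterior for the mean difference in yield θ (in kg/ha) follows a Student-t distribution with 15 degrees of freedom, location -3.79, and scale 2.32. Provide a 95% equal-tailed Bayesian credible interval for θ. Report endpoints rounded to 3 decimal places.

The t_15 distribution is symmetric; the 95% interval is -3.79 ± t·2.32 with t_{0.975,15} = 2.131.
Half-width: 2.131 × 2.32 = 4.945.
-3.79 − 4.945 = -8.735; -3.79 + 4.945 = 1.155.

[-8.735, 1.155]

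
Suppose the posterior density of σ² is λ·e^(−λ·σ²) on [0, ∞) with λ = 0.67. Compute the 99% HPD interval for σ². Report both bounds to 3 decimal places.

[0.000, 6.873]

The exponential density is strictly decreasing on [0, ∞), so the HPD interval is anchored at 0: [0, q] with P(σ² ≤ q) = 0.99.
q = −ln(1 − 0.99) / 0.67 = 4.6052 / 0.67 = 6.873.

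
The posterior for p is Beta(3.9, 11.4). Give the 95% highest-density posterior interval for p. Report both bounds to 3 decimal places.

[0.062, 0.466]

The posterior is unimodal and skewed, so the HPD interval has equal density at both endpoints and is the shortest 95% interval.
Solving f(0.062) = f(0.466) with F(0.466) − F(0.062) = 0.95 gives [0.062, 0.466].
For comparison, the equal-tailed interval is [0.078, 0.492]; the HPD is narrower and shifted toward the mode.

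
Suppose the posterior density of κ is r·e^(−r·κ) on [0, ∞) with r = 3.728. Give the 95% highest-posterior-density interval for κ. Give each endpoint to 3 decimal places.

The exponential density is strictly decreasing on [0, ∞), so the HPD interval is anchored at 0: [0, q] with P(κ ≤ q) = 0.95.
q = −ln(1 − 0.95) / 3.728 = 2.9957 / 3.728 = 0.804.

[0.000, 0.804]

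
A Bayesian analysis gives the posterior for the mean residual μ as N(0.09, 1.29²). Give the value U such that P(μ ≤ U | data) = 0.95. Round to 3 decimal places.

Need U with P(μ ≤ U) = 0.95: U = 0.09 + z_{0.05}·1.29.
z = 1.645; U = 0.09 + 1.645 × 1.29 = 2.212.

2.212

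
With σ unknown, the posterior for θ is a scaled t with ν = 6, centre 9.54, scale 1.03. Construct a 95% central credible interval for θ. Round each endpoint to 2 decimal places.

[7.02, 12.06]

The t_6 distribution is symmetric; the 95% interval is 9.54 ± t·1.03 with t_{0.975,6} = 2.447.
Half-width: 2.447 × 1.03 = 2.52.
9.54 − 2.52 = 7.02; 9.54 + 2.52 = 12.06.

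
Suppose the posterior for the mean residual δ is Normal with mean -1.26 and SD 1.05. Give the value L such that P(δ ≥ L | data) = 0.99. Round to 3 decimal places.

-3.703

Need L with P(δ ≥ L) = 0.99: L = -1.26 − z_{0.01}·1.05.
z = 2.326; L = -1.26 − 2.326 × 1.05 = -3.703.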